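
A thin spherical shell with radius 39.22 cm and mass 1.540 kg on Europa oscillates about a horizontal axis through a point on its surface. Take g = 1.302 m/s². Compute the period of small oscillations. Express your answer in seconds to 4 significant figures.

4.452 s

I_cm = (2/3)mr² = 0.15792 kg·m². The pivot is at distance d = 0.3922 m from the centre of mass.
By the parallel-axis theorem, I = I_cm + md² = 0.15792 + 0.23688 = 0.39481 kg·m².
T = 2π√(I/(mgd)) = 2π√(0.39481/(1.540 × 1.302 × 0.3922)) = 4.452 s.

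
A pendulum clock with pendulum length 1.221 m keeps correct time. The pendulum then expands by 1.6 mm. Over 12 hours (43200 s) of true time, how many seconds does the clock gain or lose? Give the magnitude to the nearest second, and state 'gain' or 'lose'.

T ∝ √L, so T'/T = √(1.22260/1.221) = 1.00065.
In 43200 s of true time the clock registers 43200/1.00065 = 43171.7 s, so it loses 28 s.

lose 28 s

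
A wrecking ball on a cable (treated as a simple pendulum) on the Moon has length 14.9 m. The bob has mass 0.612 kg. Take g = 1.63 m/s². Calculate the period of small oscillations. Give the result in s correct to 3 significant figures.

T = 2π√(L/g) = 2π√(14.9/1.63) = 2π × 3.023 = 19.0 s.

19.0 s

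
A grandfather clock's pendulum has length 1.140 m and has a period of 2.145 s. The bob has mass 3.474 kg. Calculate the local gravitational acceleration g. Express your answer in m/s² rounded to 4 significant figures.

From T = 2π√(L/g), g = 4π²L/T² = 4π² × 1.140/2.1450² = 9.782 m/s².

9.782 m/s²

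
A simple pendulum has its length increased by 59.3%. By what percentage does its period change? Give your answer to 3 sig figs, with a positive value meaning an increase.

26.2%

T ∝ √L, so T'/T = √(1.593) = 1.262.
Percentage change in T = (1.262 − 1) × 100% = 26.2%.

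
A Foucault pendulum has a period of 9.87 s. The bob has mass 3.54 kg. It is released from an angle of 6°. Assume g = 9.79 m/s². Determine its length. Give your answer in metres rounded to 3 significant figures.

24.2 m

From T = 2π√(L/g), L = gT²/(4π²) = 9.79 × 9.870²/(4π²) = 24.2 m.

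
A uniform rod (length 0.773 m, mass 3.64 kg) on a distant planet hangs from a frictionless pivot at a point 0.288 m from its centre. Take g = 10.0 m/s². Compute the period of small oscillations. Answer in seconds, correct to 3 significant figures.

For a physical pendulum T = 2π√(I/(mgd)), with d = 0.2880 m from pivot to centre of mass.
I_cm = mL²/12 = 3.64 × 0.773²/12 = 0.1813 kg·m²; I = I_cm + md² = 0.1813 + 3.64 × 0.2880² = 0.4832 kg·m².
T = 2π√(0.4832/(3.64 × 10.0 × 0.2880)) = 1.35 s.

1.35 s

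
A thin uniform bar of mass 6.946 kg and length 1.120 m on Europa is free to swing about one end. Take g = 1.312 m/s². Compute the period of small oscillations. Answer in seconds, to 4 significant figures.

For a physical pendulum T = 2π√(I/(mgd)), with d = 0.56000 m from pivot to centre of mass.
I_cm = mL²/12 = 6.946 × 1.120²/12 = 0.72609 kg·m²; I = I_cm + md² = 0.72609 + 6.946 × 0.56000² = 2.9044 kg·m².
T = 2π√(2.9044/(6.946 × 1.312 × 0.56000)) = 4.740 s.

4.740 s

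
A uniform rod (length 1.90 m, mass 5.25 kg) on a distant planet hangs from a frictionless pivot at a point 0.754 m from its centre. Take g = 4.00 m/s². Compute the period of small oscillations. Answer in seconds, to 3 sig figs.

3.37 s

For a physical pendulum T = 2π√(I/(mgd)), with d = 0.7540 m from pivot to centre of mass.
I_cm = mL²/12 = 5.25 × 1.90²/12 = 1.579 kg·m²; I = I_cm + md² = 1.579 + 5.25 × 0.7540² = 4.564 kg·m².
T = 2π√(4.564/(5.25 × 4.00 × 0.7540)) = 3.37 s.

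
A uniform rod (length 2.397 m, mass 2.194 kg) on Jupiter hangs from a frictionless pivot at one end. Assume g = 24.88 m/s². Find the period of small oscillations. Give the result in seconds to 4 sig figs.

For a physical pendulum T = 2π√(I/(mgd)), with d = 1.1985 m from pivot to centre of mass.
I_cm = mL²/12 = 2.194 × 2.397²/12 = 1.0505 kg·m²; I = I_cm + md² = 1.0505 + 2.194 × 1.1985² = 4.2020 kg·m².
T = 2π√(4.2020/(2.194 × 24.88 × 1.1985)) = 1.592 s.

1.592 s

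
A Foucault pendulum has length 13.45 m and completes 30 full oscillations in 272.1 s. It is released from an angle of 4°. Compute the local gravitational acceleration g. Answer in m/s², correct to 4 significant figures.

T = 272.1/30 = 9.0700 s.
From T = 2π√(L/g), g = 4π²L/T² = 4π² × 13.45/9.0700² = 6.455 m/s².

6.455 m/s²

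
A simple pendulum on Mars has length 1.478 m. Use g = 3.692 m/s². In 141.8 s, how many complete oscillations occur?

35

T = 2π√(L/g) = 2π√(1.478/3.692) = 3.9754 s.
Number of complete oscillations = ⌊141.8/3.9754⌋ = ⌊35.669⌋ = 35.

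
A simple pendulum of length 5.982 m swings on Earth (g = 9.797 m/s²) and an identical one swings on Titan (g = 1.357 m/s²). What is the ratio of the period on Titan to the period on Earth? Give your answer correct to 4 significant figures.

T ∝ 1/√g, so T₂/T₁ = √(g₁/g₂) = √(9.797/1.357) = 2.687.

2.687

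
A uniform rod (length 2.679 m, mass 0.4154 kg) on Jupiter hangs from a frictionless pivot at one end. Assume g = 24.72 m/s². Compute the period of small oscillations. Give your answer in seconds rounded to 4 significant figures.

For a physical pendulum T = 2π√(I/(mgd)), with d = 1.3395 m from pivot to centre of mass.
I_cm = mL²/12 = 0.4154 × 2.679²/12 = 0.24845 kg·m²; I = I_cm + md² = 0.24845 + 0.4154 × 1.3395² = 0.99378 kg·m².
T = 2π√(0.99378/(0.4154 × 24.72 × 1.3395)) = 1.689 s.

1.689 s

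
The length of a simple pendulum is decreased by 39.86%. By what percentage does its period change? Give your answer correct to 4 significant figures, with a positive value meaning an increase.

T ∝ √L, so T'/T = √(0.60140) = 0.77550.
Percentage change in T = (0.77550 − 1) × 100% = -22.45%.

-22.45%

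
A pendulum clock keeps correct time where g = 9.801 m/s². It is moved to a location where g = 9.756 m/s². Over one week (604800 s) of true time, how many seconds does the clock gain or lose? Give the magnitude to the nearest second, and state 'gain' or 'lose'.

lose 1390 s

The clock's period scales as T ∝ 1/√g, so T'/T = √(9.801/9.756) = 1.00230.
In 604800 s of true time the clock registers 604800/1.00230 = 603410.0 s, so it loses 1390 s.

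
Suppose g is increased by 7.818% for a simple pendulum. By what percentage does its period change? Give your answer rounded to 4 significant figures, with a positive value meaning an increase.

T ∝ 1/√g, so T'/T = 1/√(1.0782) = 0.96306.
Percentage change in T = (0.96306 − 1) × 100% = -3.694%.

-3.694%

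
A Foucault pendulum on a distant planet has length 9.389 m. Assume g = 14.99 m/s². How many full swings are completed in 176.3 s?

35

T = 2π√(L/g) = 2π√(9.389/14.99) = 4.9727 s.
Number of complete oscillations = ⌊176.3/4.9727⌋ = ⌊35.454⌋ = 35.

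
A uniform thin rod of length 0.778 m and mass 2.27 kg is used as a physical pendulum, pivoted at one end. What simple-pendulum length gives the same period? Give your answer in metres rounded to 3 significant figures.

0.519 m

The equivalent simple-pendulum length is L_eq = I/(md), where I is about the pivot and d = 0.3890 m.
I_cm = (1/12)mL² = 0.1145 kg·m², so I = I_cm + md² = 0.1145 + 0.3435 = 0.4580 kg·m².
L_eq = 0.4580/(2.27 × 0.3890) = 0.519 m.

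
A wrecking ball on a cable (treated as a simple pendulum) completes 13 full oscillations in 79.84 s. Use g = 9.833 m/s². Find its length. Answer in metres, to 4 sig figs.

T = 79.84/13 = 6.1415 s.
From T = 2π√(L/g), L = gT²/(4π²) = 9.833 × 6.1415²/(4π²) = 9.395 m.

9.395 m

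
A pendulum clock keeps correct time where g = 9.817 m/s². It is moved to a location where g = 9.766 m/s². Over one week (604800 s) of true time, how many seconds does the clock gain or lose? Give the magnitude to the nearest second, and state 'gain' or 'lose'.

The clock's period scales as T ∝ 1/√g, so T'/T = √(9.817/9.766) = 1.00261.
In 604800 s of true time the clock registers 604800/1.00261 = 603227.0 s, so it loses 1573 s.

lose 1573 s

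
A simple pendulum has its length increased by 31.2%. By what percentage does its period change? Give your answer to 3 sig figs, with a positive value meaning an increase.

14.5%

T ∝ √L, so T'/T = √(1.312) = 1.145.
Percentage change in T = (1.145 − 1) × 100% = 14.5%.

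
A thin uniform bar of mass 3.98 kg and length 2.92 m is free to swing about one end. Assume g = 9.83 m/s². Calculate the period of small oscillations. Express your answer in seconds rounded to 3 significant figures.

2.80 s

For a physical pendulum T = 2π√(I/(mgd)), with d = 1.460 m from pivot to centre of mass.
I_cm = mL²/12 = 3.98 × 2.92²/12 = 2.828 kg·m²; I = I_cm + md² = 2.828 + 3.98 × 1.460² = 11.31 kg·m².
T = 2π√(11.31/(3.98 × 9.83 × 1.460)) = 2.80 s.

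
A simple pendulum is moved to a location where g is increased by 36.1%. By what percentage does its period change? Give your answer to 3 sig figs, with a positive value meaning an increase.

T ∝ 1/√g, so T'/T = 1/√(1.361) = 0.8572.
Percentage change in T = (0.8572 − 1) × 100% = -14.3%.

-14.3%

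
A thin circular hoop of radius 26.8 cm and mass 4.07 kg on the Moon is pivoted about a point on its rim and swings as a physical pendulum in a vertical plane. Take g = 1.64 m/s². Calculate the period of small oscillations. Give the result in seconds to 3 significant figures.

I_cm = mr² = 0.2923 kg·m². The pivot is at distance d = 0.268 m from the centre of mass.
By the parallel-axis theorem, I = I_cm + md² = 0.2923 + 0.2923 = 0.5846 kg·m².
T = 2π√(I/(mgd)) = 2π√(0.5846/(4.07 × 1.64 × 0.268)) = 3.59 s.

3.59 s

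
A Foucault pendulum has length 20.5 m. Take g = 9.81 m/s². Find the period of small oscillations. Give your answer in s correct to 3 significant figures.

T = 2π√(L/g) = 2π√(20.5/9.81) = 2π × 1.446 = 9.08 s.

9.08 s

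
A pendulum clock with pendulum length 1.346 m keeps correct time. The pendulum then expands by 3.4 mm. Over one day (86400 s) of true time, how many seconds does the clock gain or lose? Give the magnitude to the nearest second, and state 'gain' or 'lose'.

T ∝ √L, so T'/T = √(1.34940/1.346) = 1.00126.
In 86400 s of true time the clock registers 86400/1.00126 = 86291.1 s, so it loses 109 s.

lose 109 s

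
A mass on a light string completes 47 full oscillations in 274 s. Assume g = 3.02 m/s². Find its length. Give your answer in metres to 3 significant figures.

2.60 m

T = 274/47 = 5.830 s.
From T = 2π√(L/g), L = gT²/(4π²) = 3.02 × 5.830²/(4π²) = 2.60 m.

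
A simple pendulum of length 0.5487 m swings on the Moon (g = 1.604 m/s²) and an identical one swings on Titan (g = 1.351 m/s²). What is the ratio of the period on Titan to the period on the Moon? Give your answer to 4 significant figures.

1.090

T ∝ 1/√g, so T₂/T₁ = √(g₁/g₂) = √(1.604/1.351) = 1.090.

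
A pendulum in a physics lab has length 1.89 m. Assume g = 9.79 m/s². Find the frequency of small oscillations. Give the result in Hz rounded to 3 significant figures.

T = 2π√(L/g) = 2π√(1.89/9.79) = 2.761 s, so f = 1/T = 0.362 Hz.

0.362 Hz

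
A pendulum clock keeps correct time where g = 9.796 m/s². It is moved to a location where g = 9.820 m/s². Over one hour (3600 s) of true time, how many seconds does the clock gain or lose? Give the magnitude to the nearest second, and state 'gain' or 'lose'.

gain 4 s

The clock's period scales as T ∝ 1/√g, so T'/T = √(9.796/9.820) = 0.998777.
In 3600 s of true time the clock registers 3600/0.998777 = 3604.4 s, so it gains 4 s.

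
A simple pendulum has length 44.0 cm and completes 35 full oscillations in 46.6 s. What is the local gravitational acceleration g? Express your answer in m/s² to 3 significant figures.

9.80 m/s²

T = 46.6/35 = 1.331 s.
From T = 2π√(L/g), g = 4π²L/T² = 4π² × 0.440/1.331² = 9.80 m/s².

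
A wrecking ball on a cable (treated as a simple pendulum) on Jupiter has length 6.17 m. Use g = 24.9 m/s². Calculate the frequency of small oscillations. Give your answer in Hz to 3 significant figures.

T = 2π√(L/g) = 2π√(6.17/24.9) = 3.128 s, so f = 1/T = 0.320 Hz.

0.320 Hz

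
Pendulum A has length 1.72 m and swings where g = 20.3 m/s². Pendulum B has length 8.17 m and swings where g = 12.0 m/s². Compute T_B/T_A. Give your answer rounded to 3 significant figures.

T = 2π√(L/g), so T_B/T_A = √((L_B/g_B)/(L_A/g_A)) = √((8.17/12.0)/(1.72/20.3)) = 2.83.

2.83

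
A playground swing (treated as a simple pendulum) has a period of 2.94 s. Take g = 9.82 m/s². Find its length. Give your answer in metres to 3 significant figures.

2.15 m

From T = 2π√(L/g), L = gT²/(4π²) = 9.82 × 2.940²/(4π²) = 2.15 m.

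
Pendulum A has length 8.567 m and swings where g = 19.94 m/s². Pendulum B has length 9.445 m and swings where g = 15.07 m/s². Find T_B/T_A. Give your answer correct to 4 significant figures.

T = 2π√(L/g), so T_B/T_A = √((L_B/g_B)/(L_A/g_A)) = √((9.445/15.07)/(8.567/19.94)) = 1.208.

1.208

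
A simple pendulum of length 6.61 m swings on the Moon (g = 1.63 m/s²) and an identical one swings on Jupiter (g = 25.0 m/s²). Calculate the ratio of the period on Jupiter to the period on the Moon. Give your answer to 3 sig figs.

T ∝ 1/√g, so T₂/T₁ = √(g₁/g₂) = √(1.63/25.0) = 0.255.

0.255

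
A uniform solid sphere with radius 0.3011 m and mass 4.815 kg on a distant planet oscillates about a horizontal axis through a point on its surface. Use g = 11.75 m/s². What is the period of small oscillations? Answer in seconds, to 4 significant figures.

I_cm = (2/5)mr² = 0.17461 kg·m². The pivot is at distance d = 0.3011 m from the centre of mass.
By the parallel-axis theorem, I = I_cm + md² = 0.17461 + 0.43653 = 0.61115 kg·m².
T = 2π√(I/(mgd)) = 2π√(0.61115/(4.815 × 11.75 × 0.3011)) = 1.190 s.

1.190 s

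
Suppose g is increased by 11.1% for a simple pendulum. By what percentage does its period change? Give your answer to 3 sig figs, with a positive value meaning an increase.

-5.13%

T ∝ 1/√g, so T'/T = 1/√(1.111) = 0.9487.
Percentage change in T = (0.9487 − 1) × 100% = -5.13%.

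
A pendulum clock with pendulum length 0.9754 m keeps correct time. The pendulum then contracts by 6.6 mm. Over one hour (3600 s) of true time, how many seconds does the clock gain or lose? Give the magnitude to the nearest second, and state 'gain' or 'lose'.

gain 12 s

T ∝ √L, so T'/T = √(0.96880/0.9754) = 0.996611.
In 3600 s of true time the clock registers 3600/0.996611 = 3612.2 s, so it gains 12 s.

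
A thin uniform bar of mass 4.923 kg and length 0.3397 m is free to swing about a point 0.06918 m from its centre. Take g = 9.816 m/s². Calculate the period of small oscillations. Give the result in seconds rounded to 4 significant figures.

For a physical pendulum T = 2π√(I/(mgd)), with d = 0.069180 m from pivot to centre of mass.
I_cm = mL²/12 = 4.923 × 0.3397²/12 = 0.047341 kg·m²; I = I_cm + md² = 0.047341 + 4.923 × 0.069180² = 0.070902 kg·m².
T = 2π√(0.070902/(4.923 × 9.816 × 0.069180)) = 0.9150 s.

0.9150 s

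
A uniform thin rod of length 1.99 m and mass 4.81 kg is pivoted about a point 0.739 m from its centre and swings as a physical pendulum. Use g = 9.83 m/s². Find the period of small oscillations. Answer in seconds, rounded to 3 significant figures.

2.18 s

For a physical pendulum T = 2π√(I/(mgd)), with d = 0.7390 m from pivot to centre of mass.
I_cm = mL²/12 = 4.81 × 1.99²/12 = 1.587 kg·m²; I = I_cm + md² = 1.587 + 4.81 × 0.7390² = 4.214 kg·m².
T = 2π√(4.214/(4.81 × 9.83 × 0.7390)) = 2.18 s.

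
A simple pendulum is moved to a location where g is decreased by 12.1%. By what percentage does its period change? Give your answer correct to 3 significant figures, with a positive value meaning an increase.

T ∝ 1/√g, so T'/T = 1/√(0.8790) = 1.067.
Percentage change in T = (1.067 − 1) × 100% = 6.66%.

6.66%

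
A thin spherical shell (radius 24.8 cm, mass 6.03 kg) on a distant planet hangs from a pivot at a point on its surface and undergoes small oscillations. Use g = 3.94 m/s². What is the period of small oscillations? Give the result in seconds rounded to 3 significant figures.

I_cm = (2/3)mr² = 0.2472 kg·m². The pivot is at distance d = 0.248 m from the centre of mass.
By the parallel-axis theorem, I = I_cm + md² = 0.2472 + 0.3709 = 0.6181 kg·m².
T = 2π√(I/(mgd)) = 2π√(0.6181/(6.03 × 3.94 × 0.248)) = 2.04 s.

2.04 s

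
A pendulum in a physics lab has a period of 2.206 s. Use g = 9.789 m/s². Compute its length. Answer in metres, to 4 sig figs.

From T = 2π√(L/g), L = gT²/(4π²) = 9.789 × 2.2060²/(4π²) = 1.207 m.

1.207 m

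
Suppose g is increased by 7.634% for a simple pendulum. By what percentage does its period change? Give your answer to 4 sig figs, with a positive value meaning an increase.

T ∝ 1/√g, so T'/T = 1/√(1.0763) = 0.96389.
Percentage change in T = (0.96389 − 1) × 100% = -3.611%.

-3.611%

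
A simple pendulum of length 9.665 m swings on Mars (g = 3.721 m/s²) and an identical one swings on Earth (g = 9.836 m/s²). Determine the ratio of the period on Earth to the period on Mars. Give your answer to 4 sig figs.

T ∝ 1/√g, so T₂/T₁ = √(g₁/g₂) = √(3.721/9.836) = 0.6151.

0.6151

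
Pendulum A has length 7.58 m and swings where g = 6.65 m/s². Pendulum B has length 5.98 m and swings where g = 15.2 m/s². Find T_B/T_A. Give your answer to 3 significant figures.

0.587

T = 2π√(L/g), so T_B/T_A = √((L_B/g_B)/(L_A/g_A)) = √((5.98/15.2)/(7.58/6.65)) = 0.587.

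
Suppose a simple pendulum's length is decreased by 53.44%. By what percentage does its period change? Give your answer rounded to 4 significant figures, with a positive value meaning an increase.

T ∝ √L, so T'/T = √(0.46560) = 0.68235.
Percentage change in T = (0.68235 − 1) × 100% = -31.77%.

-31.77%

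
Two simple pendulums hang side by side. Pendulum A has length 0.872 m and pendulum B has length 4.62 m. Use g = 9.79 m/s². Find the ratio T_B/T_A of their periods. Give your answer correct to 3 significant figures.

2.30

T ∝ √L, so T_B/T_A = √(L_B/L_A) = √(4.62/0.872) = 2.30.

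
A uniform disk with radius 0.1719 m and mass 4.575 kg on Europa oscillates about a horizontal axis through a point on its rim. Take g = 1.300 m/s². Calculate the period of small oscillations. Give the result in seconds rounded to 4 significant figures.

2.798 s

I_cm = ½mr² = 0.067595 kg·m². The pivot is at distance d = 0.1719 m from the centre of mass.
By the parallel-axis theorem, I = I_cm + md² = 0.067595 + 0.13519 = 0.20278 kg·m².
T = 2π√(I/(mgd)) = 2π√(0.20278/(4.575 × 1.300 × 0.1719)) = 2.798 s.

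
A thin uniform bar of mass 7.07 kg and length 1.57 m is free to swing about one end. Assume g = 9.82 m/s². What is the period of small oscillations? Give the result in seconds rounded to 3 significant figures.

For a physical pendulum T = 2π√(I/(mgd)), with d = 0.7850 m from pivot to centre of mass.
I_cm = mL²/12 = 7.07 × 1.57²/12 = 1.452 kg·m²; I = I_cm + md² = 1.452 + 7.07 × 0.7850² = 5.809 kg·m².
T = 2π√(5.809/(7.07 × 9.82 × 0.7850)) = 2.05 s.

2.05 s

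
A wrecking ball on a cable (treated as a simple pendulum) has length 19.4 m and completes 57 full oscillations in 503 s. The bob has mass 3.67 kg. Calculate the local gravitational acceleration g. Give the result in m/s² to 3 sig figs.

T = 503/57 = 8.825 s.
From T = 2π√(L/g), g = 4π²L/T² = 4π² × 19.4/8.825² = 9.84 m/s².

9.84 m/s²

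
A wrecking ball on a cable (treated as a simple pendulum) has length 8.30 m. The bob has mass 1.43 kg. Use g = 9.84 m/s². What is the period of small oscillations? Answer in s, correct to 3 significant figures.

5.77 s

T = 2π√(L/g) = 2π√(8.30/9.84) = 2π × 0.9184 = 5.77 s.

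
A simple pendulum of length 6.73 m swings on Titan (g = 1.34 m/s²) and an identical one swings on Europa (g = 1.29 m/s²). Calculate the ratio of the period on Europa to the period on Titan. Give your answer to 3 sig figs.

T ∝ 1/√g, so T₂/T₁ = √(g₁/g₂) = √(1.34/1.29) = 1.02.

1.02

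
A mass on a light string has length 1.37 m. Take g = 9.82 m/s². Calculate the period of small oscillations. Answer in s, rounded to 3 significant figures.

2.35 s

T = 2π√(L/g) = 2π√(1.37/9.82) = 2π × 0.3735 = 2.35 s.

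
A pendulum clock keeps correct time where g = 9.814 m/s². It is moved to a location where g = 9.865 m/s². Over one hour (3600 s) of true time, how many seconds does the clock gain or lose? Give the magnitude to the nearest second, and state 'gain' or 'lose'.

gain 9 s

The clock's period scales as T ∝ 1/√g, so T'/T = √(9.814/9.865) = 0.997412.
In 3600 s of true time the clock registers 3600/0.997412 = 3609.3 s, so it gains 9 s.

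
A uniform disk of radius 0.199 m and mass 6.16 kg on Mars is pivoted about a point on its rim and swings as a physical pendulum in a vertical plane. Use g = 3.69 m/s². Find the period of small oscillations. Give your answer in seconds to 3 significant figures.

1.79 s

I_cm = ½mr² = 0.1220 kg·m². The pivot is at distance d = 0.199 m from the centre of mass.
By the parallel-axis theorem, I = I_cm + md² = 0.1220 + 0.2439 = 0.3659 kg·m².
T = 2π√(I/(mgd)) = 2π√(0.3659/(6.16 × 3.69 × 0.199)) = 1.79 s.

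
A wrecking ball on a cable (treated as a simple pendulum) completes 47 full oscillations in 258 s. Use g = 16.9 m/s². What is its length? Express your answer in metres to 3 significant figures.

T = 258/47 = 5.489 s.
From T = 2π√(L/g), L = gT²/(4π²) = 16.9 × 5.489²/(4π²) = 12.9 m.

12.9 m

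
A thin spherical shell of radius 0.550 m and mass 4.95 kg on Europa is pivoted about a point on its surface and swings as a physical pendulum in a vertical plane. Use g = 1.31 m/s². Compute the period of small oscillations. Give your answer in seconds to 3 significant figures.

5.26 s

I_cm = (2/3)mr² = 0.9983 kg·m². The pivot is at distance d = 0.550 m from the centre of mass.
By the parallel-axis theorem, I = I_cm + md² = 0.9983 + 1.497 = 2.496 kg·m².
T = 2π√(I/(mgd)) = 2π√(2.496/(4.95 × 1.31 × 0.550)) = 5.26 s.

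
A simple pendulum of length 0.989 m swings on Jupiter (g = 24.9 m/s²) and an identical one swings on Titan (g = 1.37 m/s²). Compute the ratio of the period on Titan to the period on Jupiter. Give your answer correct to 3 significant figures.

4.26

T ∝ 1/√g, so T₂/T₁ = √(g₁/g₂) = √(24.9/1.37) = 4.26.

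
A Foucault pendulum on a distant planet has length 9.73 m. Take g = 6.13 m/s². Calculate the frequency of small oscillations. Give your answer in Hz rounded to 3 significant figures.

T = 2π√(L/g) = 2π√(9.73/6.13) = 7.916 s, so f = 1/T = 0.126 Hz.

0.126 Hz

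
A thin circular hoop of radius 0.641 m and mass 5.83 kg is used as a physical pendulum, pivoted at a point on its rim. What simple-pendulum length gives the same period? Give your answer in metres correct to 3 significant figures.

The equivalent simple-pendulum length is L_eq = I/(md), where I is about the pivot and d = 0.6410 m.
I_cm = mR² = 2.395 kg·m², so I = I_cm + md² = 2.395 + 2.395 = 4.791 kg·m².
L_eq = 4.791/(5.83 × 0.6410) = 1.28 m.

1.28 m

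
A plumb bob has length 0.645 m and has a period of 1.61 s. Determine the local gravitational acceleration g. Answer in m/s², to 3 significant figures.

9.82 m/s²

From T = 2π√(L/g), g = 4π²L/T² = 4π² × 0.645/1.610² = 9.82 m/s².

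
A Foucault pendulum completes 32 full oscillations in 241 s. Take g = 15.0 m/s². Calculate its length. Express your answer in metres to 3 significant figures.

21.6 m

T = 241/32 = 7.531 s.
From T = 2π√(L/g), L = gT²/(4π²) = 15.0 × 7.531²/(4π²) = 21.6 m.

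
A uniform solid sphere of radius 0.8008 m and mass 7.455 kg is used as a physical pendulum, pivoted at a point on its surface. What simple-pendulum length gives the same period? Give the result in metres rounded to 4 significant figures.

1.121 m

The equivalent simple-pendulum length is L_eq = I/(md), where I is about the pivot and d = 0.80080 m.
I_cm = (2/5)mR² = 1.9123 kg·m², so I = I_cm + md² = 1.9123 + 4.7807 = 6.6930 kg·m².
L_eq = 6.6930/(7.455 × 0.80080) = 1.121 m.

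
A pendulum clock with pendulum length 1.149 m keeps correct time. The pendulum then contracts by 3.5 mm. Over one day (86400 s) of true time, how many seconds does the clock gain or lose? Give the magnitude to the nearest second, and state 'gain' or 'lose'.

gain 132 s

T ∝ √L, so T'/T = √(1.14550/1.149) = 0.998476.
In 86400 s of true time the clock registers 86400/0.998476 = 86531.9 s, so it gains 132 s.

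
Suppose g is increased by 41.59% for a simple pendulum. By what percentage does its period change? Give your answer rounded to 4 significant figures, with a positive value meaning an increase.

-15.96%

T ∝ 1/√g, so T'/T = 1/√(1.4159) = 0.84040.
Percentage change in T = (0.84040 − 1) × 100% = -15.96%.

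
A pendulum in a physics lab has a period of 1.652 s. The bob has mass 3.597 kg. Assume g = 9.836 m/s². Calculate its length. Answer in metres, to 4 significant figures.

0.6800 m

From T = 2π√(L/g), L = gT²/(4π²) = 9.836 × 1.6520²/(4π²) = 0.6800 m.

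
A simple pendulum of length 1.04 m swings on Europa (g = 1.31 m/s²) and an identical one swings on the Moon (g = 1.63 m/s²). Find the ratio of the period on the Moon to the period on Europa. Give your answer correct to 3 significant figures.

0.896

T ∝ 1/√g, so T₂/T₁ = √(g₁/g₂) = √(1.31/1.63) = 0.896.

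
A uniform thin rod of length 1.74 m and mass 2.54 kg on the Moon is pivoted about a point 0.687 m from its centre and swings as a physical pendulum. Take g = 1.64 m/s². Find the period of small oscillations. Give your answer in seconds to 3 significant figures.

5.04 s

For a physical pendulum T = 2π√(I/(mgd)), with d = 0.6870 m from pivot to centre of mass.
I_cm = mL²/12 = 2.54 × 1.74²/12 = 0.6408 kg·m²; I = I_cm + md² = 0.6408 + 2.54 × 0.6870² = 1.840 kg·m².
T = 2π√(1.840/(2.54 × 1.64 × 0.6870)) = 5.04 s.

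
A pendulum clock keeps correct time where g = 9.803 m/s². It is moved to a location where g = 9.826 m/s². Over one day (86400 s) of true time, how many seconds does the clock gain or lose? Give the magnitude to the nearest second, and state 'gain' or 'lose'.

The clock's period scales as T ∝ 1/√g, so T'/T = √(9.803/9.826) = 0.998829.
In 86400 s of true time the clock registers 86400/0.998829 = 86501.3 s, so it gains 101 s.

gain 101 s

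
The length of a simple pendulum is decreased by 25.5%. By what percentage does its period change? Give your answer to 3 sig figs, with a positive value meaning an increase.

T ∝ √L, so T'/T = √(0.7450) = 0.8631.
Percentage change in T = (0.8631 − 1) × 100% = -13.7%.

-13.7%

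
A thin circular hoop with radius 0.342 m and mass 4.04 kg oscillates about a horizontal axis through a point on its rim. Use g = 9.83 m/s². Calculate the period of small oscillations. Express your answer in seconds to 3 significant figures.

1.66 s

I_cm = mr² = 0.4725 kg·m². The pivot is at distance d = 0.342 m from the centre of mass.
By the parallel-axis theorem, I = I_cm + md² = 0.4725 + 0.4725 = 0.9451 kg·m².
T = 2π√(I/(mgd)) = 2π√(0.9451/(4.04 × 9.83 × 0.342)) = 1.66 s.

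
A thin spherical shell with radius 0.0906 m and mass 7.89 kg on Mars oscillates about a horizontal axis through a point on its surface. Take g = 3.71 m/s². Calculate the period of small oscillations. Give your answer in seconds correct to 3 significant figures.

I_cm = (2/3)mr² = 0.04318 kg·m². The pivot is at distance d = 0.0906 m from the centre of mass.
By the parallel-axis theorem, I = I_cm + md² = 0.04318 + 0.06476 = 0.1079 kg·m².
T = 2π√(I/(mgd)) = 2π√(0.1079/(7.89 × 3.71 × 0.0906)) = 1.27 s.

1.27 s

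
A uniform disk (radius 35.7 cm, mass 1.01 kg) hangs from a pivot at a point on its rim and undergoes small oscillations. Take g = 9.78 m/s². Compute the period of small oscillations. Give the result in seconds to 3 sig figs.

1.47 s

I_cm = ½mr² = 0.06436 kg·m². The pivot is at distance d = 0.357 m from the centre of mass.
By the parallel-axis theorem, I = I_cm + md² = 0.06436 + 0.1287 = 0.1931 kg·m².
T = 2π√(I/(mgd)) = 2π√(0.1931/(1.01 × 9.78 × 0.357)) = 1.47 s.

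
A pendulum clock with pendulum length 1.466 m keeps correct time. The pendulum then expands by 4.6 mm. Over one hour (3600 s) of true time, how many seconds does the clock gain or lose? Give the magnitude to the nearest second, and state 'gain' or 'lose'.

T ∝ √L, so T'/T = √(1.47060/1.466) = 1.00157.
In 3600 s of true time the clock registers 3600/1.00157 = 3594.4 s, so it loses 6 s.

lose 6 s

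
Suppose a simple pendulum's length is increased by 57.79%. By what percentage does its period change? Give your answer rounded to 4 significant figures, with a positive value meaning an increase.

25.61%

T ∝ √L, so T'/T = √(1.5779) = 1.2561.
Percentage change in T = (1.2561 − 1) × 100% = 25.61%.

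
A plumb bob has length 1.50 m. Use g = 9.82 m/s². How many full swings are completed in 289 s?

T = 2π√(L/g) = 2π√(1.50/9.82) = 2.456 s.
Number of complete oscillations = ⌊289/2.456⌋ = ⌊117.7⌋ = 117.

117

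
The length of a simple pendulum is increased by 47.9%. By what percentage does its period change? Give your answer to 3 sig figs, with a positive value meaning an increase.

T ∝ √L, so T'/T = √(1.479) = 1.216.
Percentage change in T = (1.216 − 1) × 100% = 21.6%.

21.6%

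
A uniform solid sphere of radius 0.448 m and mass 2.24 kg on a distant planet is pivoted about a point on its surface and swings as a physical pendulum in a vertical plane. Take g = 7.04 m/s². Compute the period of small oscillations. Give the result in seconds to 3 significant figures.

1.88 s

I_cm = (2/5)mr² = 0.1798 kg·m². The pivot is at distance d = 0.448 m from the centre of mass.
By the parallel-axis theorem, I = I_cm + md² = 0.1798 + 0.4496 = 0.6294 kg·m².
T = 2π√(I/(mgd)) = 2π√(0.6294/(2.24 × 7.04 × 0.448)) = 1.88 s.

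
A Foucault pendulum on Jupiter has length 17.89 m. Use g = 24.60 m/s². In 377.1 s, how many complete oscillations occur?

T = 2π√(L/g) = 2π√(17.89/24.60) = 5.3582 s.
Number of complete oscillations = ⌊377.1/5.3582⌋ = ⌊70.378⌋ = 70.

70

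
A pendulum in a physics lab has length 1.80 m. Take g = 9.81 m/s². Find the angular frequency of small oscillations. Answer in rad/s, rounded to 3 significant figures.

2.33 rad/s

ω = √(g/L) = √(9.81/1.80) = 2.33 rad/s.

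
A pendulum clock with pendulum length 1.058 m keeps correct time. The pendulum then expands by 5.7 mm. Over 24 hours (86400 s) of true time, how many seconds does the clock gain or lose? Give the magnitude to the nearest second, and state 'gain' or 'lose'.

T ∝ √L, so T'/T = √(1.06370/1.058) = 1.00269.
In 86400 s of true time the clock registers 86400/1.00269 = 86168.2 s, so it loses 232 s.

lose 232 s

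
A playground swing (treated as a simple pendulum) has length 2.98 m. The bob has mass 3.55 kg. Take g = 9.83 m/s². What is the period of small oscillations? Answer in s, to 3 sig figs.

T = 2π√(L/g) = 2π√(2.98/9.83) = 2π × 0.5506 = 3.46 s.

3.46 s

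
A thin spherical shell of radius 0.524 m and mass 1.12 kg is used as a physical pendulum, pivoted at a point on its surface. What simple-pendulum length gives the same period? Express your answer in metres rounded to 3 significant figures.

The equivalent simple-pendulum length is L_eq = I/(md), where I is about the pivot and d = 0.5240 m.
I_cm = (2/3)mR² = 0.2050 kg·m², so I = I_cm + md² = 0.2050 + 0.3075 = 0.5125 kg·m².
L_eq = 0.5125/(1.12 × 0.5240) = 0.873 m.

0.873 m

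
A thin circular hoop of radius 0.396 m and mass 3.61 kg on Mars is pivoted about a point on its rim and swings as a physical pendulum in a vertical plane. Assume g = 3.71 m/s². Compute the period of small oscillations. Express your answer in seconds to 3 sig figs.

2.90 s

I_cm = mr² = 0.5661 kg·m². The pivot is at distance d = 0.396 m from the centre of mass.
By the parallel-axis theorem, I = I_cm + md² = 0.5661 + 0.5661 = 1.132 kg·m².
T = 2π√(I/(mgd)) = 2π√(1.132/(3.61 × 3.71 × 0.396)) = 2.90 s.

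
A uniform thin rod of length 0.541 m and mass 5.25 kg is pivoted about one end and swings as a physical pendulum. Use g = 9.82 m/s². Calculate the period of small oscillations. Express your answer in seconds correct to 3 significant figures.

1.20 s

For a physical pendulum T = 2π√(I/(mgd)), with d = 0.2705 m from pivot to centre of mass.
I_cm = mL²/12 = 5.25 × 0.541²/12 = 0.1280 kg·m²; I = I_cm + md² = 0.1280 + 5.25 × 0.2705² = 0.5122 kg·m².
T = 2π√(0.5122/(5.25 × 9.82 × 0.2705)) = 1.20 s.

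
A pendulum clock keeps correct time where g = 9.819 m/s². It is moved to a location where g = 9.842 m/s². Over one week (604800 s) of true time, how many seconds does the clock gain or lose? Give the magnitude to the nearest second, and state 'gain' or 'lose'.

gain 708 s

The clock's period scales as T ∝ 1/√g, so T'/T = √(9.819/9.842) = 0.998831.
In 604800 s of true time the clock registers 604800/0.998831 = 605507.9 s, so it gains 708 s.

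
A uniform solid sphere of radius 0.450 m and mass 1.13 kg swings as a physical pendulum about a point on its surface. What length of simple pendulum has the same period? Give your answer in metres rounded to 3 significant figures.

The equivalent simple-pendulum length is L_eq = I/(md), where I is about the pivot and d = 0.4500 m.
I_cm = (2/5)mR² = 0.09153 kg·m², so I = I_cm + md² = 0.09153 + 0.2288 = 0.3204 kg·m².
L_eq = 0.3204/(1.13 × 0.4500) = 0.630 m.

0.630 m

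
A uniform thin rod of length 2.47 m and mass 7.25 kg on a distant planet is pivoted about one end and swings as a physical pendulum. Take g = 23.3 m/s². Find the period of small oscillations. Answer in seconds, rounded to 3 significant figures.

1.67 s

For a physical pendulum T = 2π√(I/(mgd)), with d = 1.235 m from pivot to centre of mass.
I_cm = mL²/12 = 7.25 × 2.47²/12 = 3.686 kg·m²; I = I_cm + md² = 3.686 + 7.25 × 1.235² = 14.74 kg·m².
T = 2π√(14.74/(7.25 × 23.3 × 1.235)) = 1.67 s.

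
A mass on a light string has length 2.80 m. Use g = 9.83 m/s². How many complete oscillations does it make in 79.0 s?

23

T = 2π√(L/g) = 2π√(2.80/9.83) = 3.353 s.
Number of complete oscillations = ⌊79.0/3.353⌋ = ⌊23.56⌋ = 23.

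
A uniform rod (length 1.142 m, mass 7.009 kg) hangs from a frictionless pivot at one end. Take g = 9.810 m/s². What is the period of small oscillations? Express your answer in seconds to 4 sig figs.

For a physical pendulum T = 2π√(I/(mgd)), with d = 0.57100 m from pivot to centre of mass.
I_cm = mL²/12 = 7.009 × 1.142²/12 = 0.76174 kg·m²; I = I_cm + md² = 0.76174 + 7.009 × 0.57100² = 3.0470 kg·m².
T = 2π√(3.0470/(7.009 × 9.810 × 0.57100)) = 1.750 s.

1.750 s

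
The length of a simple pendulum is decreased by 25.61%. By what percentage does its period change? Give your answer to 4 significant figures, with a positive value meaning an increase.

-13.75%

T ∝ √L, so T'/T = √(0.74390) = 0.86250.
Percentage change in T = (0.86250 − 1) × 100% = -13.75%.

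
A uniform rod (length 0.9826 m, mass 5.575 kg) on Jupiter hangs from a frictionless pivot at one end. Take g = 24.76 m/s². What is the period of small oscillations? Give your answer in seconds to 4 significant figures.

1.022 s

For a physical pendulum T = 2π√(I/(mgd)), with d = 0.49130 m from pivot to centre of mass.
I_cm = mL²/12 = 5.575 × 0.9826²/12 = 0.44856 kg·m²; I = I_cm + md² = 0.44856 + 5.575 × 0.49130² = 1.7942 kg·m².
T = 2π√(1.7942/(5.575 × 24.76 × 0.49130)) = 1.022 s.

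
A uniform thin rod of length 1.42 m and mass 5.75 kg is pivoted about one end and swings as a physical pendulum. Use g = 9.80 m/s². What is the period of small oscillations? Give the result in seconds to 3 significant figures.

1.95 s

For a physical pendulum T = 2π√(I/(mgd)), with d = 0.7100 m from pivot to centre of mass.
I_cm = mL²/12 = 5.75 × 1.42²/12 = 0.9662 kg·m²; I = I_cm + md² = 0.9662 + 5.75 × 0.7100² = 3.865 kg·m².
T = 2π√(3.865/(5.75 × 9.80 × 0.7100)) = 1.95 s.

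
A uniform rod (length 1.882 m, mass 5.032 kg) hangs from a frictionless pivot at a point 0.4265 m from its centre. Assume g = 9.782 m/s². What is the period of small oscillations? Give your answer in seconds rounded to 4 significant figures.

For a physical pendulum T = 2π√(I/(mgd)), with d = 0.42650 m from pivot to centre of mass.
I_cm = mL²/12 = 5.032 × 1.882²/12 = 1.4852 kg·m²; I = I_cm + md² = 1.4852 + 5.032 × 0.42650² = 2.4006 kg·m².
T = 2π√(2.4006/(5.032 × 9.782 × 0.42650)) = 2.125 s.

2.125 s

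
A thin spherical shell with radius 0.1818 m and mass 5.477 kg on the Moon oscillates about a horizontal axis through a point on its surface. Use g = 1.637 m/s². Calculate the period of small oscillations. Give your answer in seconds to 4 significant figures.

2.703 s

I_cm = (2/3)mr² = 0.12068 kg·m². The pivot is at distance d = 0.1818 m from the centre of mass.
By the parallel-axis theorem, I = I_cm + md² = 0.12068 + 0.18102 = 0.30170 kg·m².
T = 2π√(I/(mgd)) = 2π√(0.30170/(5.477 × 1.637 × 0.1818)) = 2.703 s.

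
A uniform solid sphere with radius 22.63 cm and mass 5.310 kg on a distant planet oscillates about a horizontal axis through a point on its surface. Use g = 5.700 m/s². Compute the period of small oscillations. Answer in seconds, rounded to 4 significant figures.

I_cm = (2/5)mr² = 0.10877 kg·m². The pivot is at distance d = 0.2263 m from the centre of mass.
By the parallel-axis theorem, I = I_cm + md² = 0.10877 + 0.27193 = 0.38071 kg·m².
T = 2π√(I/(mgd)) = 2π√(0.38071/(5.310 × 5.700 × 0.2263)) = 1.481 s.

1.481 s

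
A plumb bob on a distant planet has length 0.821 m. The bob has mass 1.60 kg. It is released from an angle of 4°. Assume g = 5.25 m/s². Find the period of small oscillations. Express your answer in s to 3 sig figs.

T = 2π√(L/g) = 2π√(0.821/5.25) = 2π × 0.3955 = 2.48 s.

2.48 s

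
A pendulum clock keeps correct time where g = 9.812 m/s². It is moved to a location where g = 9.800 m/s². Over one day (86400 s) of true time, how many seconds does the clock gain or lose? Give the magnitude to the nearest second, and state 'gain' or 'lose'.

The clock's period scales as T ∝ 1/√g, so T'/T = √(9.812/9.800) = 1.00061.
In 86400 s of true time the clock registers 86400/1.00061 = 86347.2 s, so it loses 53 s.

lose 53 s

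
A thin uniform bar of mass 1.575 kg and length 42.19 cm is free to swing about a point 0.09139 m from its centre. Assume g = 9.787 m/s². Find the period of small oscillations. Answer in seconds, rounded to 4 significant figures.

1.012 s

For a physical pendulum T = 2π√(I/(mgd)), with d = 0.091390 m from pivot to centre of mass.
I_cm = mL²/12 = 1.575 × 0.4219²/12 = 0.023362 kg·m²; I = I_cm + md² = 0.023362 + 1.575 × 0.091390² = 0.036517 kg·m².
T = 2π√(0.036517/(1.575 × 9.787 × 0.091390)) = 1.012 s.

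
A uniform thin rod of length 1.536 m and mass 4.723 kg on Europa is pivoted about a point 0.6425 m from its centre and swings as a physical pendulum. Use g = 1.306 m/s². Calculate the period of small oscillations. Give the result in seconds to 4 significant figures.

5.355 s

For a physical pendulum T = 2π√(I/(mgd)), with d = 0.64250 m from pivot to centre of mass.
I_cm = mL²/12 = 4.723 × 1.536²/12 = 0.92858 kg·m²; I = I_cm + md² = 0.92858 + 4.723 × 0.64250² = 2.8783 kg·m².
T = 2π√(2.8783/(4.723 × 1.306 × 0.64250)) = 5.355 s.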